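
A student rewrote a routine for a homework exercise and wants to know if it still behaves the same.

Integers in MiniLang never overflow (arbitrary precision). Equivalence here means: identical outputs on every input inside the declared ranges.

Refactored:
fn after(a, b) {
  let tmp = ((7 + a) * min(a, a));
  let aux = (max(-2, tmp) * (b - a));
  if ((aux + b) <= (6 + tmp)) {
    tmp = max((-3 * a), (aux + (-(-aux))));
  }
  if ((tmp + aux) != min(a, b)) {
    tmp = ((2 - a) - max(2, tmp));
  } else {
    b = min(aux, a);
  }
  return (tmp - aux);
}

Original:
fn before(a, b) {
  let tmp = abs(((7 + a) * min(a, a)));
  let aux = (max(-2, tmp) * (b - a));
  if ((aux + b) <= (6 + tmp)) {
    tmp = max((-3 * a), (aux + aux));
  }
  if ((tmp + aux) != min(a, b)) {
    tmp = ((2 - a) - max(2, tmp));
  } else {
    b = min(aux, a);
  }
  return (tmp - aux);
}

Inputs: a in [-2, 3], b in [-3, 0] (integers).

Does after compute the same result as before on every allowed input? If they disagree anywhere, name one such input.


Take a=-2, b=-3.
before: tmp becomes 10; next aux becomes -10; next ((aux + b) <= (6 + tmp)) evaluates to true; next tmp becomes 6; next ((tmp + aux) != min(a, b)) evaluates to true; next tmp becomes -2; next final value 8
after: tmp becomes -10; next aux becomes 2; next ((aux + b) <= (6 + tmp)) evaluates to false; next ((tmp + aux) != min(a, b)) evaluates to true; next tmp becomes 2; next final value 0
8 vs 0 — the two versions disagree here.
verdict: not equivalent; witness: a=-2, b=-3


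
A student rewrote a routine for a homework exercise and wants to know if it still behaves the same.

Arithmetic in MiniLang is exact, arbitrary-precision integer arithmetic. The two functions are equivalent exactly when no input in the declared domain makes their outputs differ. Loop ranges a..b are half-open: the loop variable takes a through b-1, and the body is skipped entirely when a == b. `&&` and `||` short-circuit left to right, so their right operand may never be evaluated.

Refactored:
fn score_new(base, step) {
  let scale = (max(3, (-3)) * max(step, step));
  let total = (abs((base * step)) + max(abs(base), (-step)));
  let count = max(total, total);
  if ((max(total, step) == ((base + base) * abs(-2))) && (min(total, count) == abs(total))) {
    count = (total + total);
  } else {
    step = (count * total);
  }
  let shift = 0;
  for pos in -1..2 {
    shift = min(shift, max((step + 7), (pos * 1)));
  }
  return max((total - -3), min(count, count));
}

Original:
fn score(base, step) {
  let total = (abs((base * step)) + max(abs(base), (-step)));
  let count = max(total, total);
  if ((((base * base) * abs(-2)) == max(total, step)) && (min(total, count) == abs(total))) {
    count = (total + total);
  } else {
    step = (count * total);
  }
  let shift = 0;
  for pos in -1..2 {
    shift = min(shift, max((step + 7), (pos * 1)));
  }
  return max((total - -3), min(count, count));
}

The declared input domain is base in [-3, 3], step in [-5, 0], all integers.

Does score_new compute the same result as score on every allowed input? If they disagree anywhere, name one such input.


At base=1, step=-2: score gives 7, score_new gives 8.
verdict: not equivalent; witness: base=1, step=-2


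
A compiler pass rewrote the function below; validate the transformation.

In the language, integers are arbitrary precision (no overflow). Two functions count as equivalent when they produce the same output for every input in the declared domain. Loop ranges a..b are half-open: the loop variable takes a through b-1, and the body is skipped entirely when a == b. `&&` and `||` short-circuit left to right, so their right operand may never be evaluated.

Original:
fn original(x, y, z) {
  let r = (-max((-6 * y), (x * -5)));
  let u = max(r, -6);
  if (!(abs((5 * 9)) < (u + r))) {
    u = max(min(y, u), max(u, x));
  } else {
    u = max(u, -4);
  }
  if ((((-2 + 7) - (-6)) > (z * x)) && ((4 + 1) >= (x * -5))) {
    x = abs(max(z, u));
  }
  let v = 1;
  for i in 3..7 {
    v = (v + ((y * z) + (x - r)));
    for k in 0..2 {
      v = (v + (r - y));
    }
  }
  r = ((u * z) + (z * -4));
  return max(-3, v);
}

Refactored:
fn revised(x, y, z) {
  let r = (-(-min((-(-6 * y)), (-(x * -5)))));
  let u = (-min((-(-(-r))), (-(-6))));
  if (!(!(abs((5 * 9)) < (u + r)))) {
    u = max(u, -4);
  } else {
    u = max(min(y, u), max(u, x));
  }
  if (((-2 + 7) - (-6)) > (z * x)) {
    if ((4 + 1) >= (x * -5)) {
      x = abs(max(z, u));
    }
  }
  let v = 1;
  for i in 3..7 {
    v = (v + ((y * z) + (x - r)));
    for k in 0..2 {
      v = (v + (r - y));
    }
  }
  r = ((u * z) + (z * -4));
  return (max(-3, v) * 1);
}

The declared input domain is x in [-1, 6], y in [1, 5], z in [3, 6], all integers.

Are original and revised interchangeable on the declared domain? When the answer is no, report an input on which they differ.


Side by side, the visible changes include: boolean connective usage differs; and constant usage differs; and min/max/abs usage differs; and arithmetic usage differs; and branching structure differs; and statement counts differ.
Tracing x=0, y=3, z=5: original: r = 0; u = 0; (!(abs((5 * 9)) < (u + r))) -> true; u = 0; ((((-2 + 7) - (-6)) > (z * x)) && ((4 + 1) >= (x * -5))) -> true; x = 5; v = 1; [i=3]; v = 21; [k=0]; v = 18; [k=1]; v = 15; [i=4]; v = 35; [k=0]; v = 32; [k=1]; v = 29; [i=5]; v = 49; [k=0]; v = 46; [k=1]; v = 43; [i=6]; v = 63; [k=0]; v = 60; [k=1]; v = 57; r = -20; return 57 | revised: r = 0; u = 0; (!(!(abs((5 * 9)) < (u + r)))) -> false; u = 0; (((-2 + 7) - (-6)) > (z * x)) -> true; ((4 + 1) >= (x * -5)) -> true; x = 5; v = 1; [i=3]; v = 21; [k=0]; v = 18; [k=1]; v = 15; [i=4]; v = 35; [k=0]; v = 32; [k=1]; v = 29; [i=5]; v = 49; [k=0]; v = 46; [k=1]; v = 43; [i=6]; v = 63; [k=0]; v = 60; [k=1]; v = 57; r = -20; return 57 — matching result 57.
Every one of the 160 inputs gives matching results.
verdict: equivalent


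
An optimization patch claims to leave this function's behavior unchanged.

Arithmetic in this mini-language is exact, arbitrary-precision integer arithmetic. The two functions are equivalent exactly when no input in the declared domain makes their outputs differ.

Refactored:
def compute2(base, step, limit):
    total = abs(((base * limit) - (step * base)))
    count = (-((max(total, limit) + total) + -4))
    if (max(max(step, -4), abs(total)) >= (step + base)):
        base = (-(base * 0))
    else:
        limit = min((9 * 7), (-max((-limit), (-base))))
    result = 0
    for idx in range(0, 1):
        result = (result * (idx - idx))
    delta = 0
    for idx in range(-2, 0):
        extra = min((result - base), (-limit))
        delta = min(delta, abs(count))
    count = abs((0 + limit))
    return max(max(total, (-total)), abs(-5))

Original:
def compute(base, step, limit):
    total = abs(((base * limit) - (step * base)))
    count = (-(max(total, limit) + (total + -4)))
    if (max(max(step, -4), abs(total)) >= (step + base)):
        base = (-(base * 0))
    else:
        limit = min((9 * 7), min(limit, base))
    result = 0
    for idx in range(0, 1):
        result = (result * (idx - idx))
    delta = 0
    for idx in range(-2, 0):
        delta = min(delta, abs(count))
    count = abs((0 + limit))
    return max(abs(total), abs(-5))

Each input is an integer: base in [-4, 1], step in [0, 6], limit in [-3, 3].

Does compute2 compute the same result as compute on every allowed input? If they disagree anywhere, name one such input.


Equivalent — the differences include local variable names differ; arithmetic usage differs; min/max/abs usage differs; statement counts differ, yet no declared input distinguishes the two.
Spot check at base=-1, step=1, limit=2 — compute: total=1, then count=1, then (max(max(step, -4), abs(total)) >= (step + base)) is true, then base=0, then result=0, then (idx=0), then result=0, then delta=0, then (idx=-2), then delta=0, then (idx=-1), then delta=0, then count=2, then returns 5. compute2: total=1, then count=1, then (max(max(step, -4), abs(total)) >= (step + base)) is true, then base=0, then result=0, then (idx=0), then result=0, then delta=0, then (idx=-2), then extra=-2, then delta=0, then (idx=-1), then extra=-2, then delta=0, then count=2, then returns 5. Both give 5.
Across all 294 domain points the two functions coincide.
verdict: equivalent


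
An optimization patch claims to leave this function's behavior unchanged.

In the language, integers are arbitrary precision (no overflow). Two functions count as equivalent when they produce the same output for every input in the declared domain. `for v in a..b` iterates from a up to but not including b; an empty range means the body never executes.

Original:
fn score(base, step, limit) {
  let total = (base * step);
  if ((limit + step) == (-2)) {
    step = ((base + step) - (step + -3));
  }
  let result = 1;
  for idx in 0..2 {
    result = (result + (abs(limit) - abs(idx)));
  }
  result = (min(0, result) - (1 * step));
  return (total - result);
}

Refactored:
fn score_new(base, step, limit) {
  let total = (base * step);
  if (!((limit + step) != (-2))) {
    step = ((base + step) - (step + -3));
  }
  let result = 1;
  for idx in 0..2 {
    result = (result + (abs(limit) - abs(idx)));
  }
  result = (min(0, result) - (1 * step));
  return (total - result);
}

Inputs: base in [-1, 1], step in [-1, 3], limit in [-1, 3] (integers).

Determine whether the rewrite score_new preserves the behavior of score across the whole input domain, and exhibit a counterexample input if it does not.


Comparing the listings, the differences include: comparison usage differs, plus boolean connective usage differs.
One worked example (base=1, step=3, limit=1) — score: total becomes 3; next ((limit + step) == (-2)) evaluates to false; next result becomes 1; next at idx=0:; next result becomes 2; next at idx=1:; next result becomes 2; next result becomes -3; next final value 6; score_new: total becomes 3; next (!((limit + step) != (-2))) evaluates to false; next result becomes 1; next at idx=0:; next result becomes 2; next at idx=1:; next result becomes 2; next result becomes -3; next final value 6; agreement on 6.
Every one of the 75 inputs gives matching results.
verdict: equivalent


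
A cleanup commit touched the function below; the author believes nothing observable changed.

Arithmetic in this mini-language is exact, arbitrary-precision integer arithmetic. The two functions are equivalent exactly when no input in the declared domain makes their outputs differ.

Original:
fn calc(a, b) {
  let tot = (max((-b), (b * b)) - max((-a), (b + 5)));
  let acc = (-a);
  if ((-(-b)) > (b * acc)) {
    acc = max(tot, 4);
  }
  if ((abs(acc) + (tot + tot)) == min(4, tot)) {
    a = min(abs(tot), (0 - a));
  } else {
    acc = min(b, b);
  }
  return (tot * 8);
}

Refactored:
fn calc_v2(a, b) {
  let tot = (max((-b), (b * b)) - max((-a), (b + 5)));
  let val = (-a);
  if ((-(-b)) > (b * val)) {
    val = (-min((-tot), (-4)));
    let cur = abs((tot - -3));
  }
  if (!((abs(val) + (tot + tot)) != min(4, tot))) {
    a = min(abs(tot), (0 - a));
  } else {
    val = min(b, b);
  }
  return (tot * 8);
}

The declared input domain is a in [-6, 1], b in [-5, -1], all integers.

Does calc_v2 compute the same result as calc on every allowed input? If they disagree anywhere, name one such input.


Behavior is preserved: although boolean connective usage differs; local variable names differ; comparison usage differs; constant usage differs; statement counts differ; min/max/abs usage differs; arithmetic usage differs, the outputs never diverge.
Spot check at a=-4, b=-5 — calc: tot := 21 | acc := 4 | ((-(-b)) > (b * acc)): true | acc := 21 | ((abs(acc) + (tot + tot)) == min(4, tot)): false | acc := -5 | result 168. calc_v2: tot := 21 | val := 4 | ((-(-b)) > (b * val)): true | val := 21 | cur := 24 | (!((abs(val) + (tot + tot)) != min(4, tot))): false | val := -5 | result 168. Both give 168.
Every one of the 40 inputs gives matching results.
verdict: equivalent


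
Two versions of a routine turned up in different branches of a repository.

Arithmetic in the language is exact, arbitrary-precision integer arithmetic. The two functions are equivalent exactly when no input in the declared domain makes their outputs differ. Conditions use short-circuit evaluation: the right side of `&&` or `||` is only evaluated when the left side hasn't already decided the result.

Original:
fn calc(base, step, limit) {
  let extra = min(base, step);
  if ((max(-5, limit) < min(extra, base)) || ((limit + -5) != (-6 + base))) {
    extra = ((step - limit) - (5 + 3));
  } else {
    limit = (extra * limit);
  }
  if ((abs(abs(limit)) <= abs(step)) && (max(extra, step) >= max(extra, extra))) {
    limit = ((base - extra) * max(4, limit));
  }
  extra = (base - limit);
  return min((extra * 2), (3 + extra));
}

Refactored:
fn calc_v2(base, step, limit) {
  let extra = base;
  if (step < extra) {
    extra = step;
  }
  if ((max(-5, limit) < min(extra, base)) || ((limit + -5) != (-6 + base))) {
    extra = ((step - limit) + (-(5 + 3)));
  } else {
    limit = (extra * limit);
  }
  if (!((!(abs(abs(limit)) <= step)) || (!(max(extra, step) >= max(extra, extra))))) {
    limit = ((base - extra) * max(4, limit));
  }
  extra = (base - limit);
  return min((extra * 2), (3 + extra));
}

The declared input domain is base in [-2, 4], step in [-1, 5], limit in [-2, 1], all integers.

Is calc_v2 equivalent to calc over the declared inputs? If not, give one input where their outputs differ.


There is a counterexample at base=-2, step=-1, limit=-1: -52 on one side, -2 on the other.
calc: extra := -2 | ((max(-5, limit) < min(extra, base)) || ((limit + -5) != (-6 + base))): true | extra := -8 | ((abs(abs(limit)) <= abs(step)) && (max(extra, step) >= max(extra, extra))): true | limit := 24 | extra := -26 | result -52
calc_v2: extra := -2 | (step < extra): false | ((max(-5, limit) < min(extra, base)) || ((limit + -5) != (-6 + base))): true | extra := -8 | (!((!(abs(abs(limit)) <= step)) || (!(max(extra, step) >= max(extra, extra))))): false | extra := -1 | result -2
verdict: not equivalent; witness: base=-2, step=-1, limit=-1


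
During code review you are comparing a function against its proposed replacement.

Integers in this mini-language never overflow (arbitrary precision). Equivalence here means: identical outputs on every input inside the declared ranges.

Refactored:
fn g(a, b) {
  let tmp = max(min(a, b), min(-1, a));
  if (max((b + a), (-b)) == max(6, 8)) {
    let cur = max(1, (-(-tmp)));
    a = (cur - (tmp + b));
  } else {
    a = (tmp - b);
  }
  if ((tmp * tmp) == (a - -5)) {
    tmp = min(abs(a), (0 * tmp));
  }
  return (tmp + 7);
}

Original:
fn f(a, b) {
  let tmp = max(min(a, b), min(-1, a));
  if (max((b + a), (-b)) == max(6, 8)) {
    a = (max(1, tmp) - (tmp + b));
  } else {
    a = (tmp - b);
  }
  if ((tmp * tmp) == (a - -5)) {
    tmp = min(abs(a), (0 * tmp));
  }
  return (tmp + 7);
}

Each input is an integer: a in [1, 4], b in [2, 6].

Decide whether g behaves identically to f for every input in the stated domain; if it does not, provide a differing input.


Behavior is preserved: although statement counts differ; and local variable names differ, the outputs never diverge.
Tracing a=4, b=5: f: tmp := 4 | (max((b + a), (-b)) == max(6, 8)): false | a := -1 | ((tmp * tmp) == (a - -5)): false | result 11 | g: tmp := 4 | (max((b + a), (-b)) == max(6, 8)): false | a := -1 | ((tmp * tmp) == (a - -5)): false | result 11 — matching result 11.
An exhaustive pass over the 20 declared inputs shows identical outputs.
verdict: equivalent


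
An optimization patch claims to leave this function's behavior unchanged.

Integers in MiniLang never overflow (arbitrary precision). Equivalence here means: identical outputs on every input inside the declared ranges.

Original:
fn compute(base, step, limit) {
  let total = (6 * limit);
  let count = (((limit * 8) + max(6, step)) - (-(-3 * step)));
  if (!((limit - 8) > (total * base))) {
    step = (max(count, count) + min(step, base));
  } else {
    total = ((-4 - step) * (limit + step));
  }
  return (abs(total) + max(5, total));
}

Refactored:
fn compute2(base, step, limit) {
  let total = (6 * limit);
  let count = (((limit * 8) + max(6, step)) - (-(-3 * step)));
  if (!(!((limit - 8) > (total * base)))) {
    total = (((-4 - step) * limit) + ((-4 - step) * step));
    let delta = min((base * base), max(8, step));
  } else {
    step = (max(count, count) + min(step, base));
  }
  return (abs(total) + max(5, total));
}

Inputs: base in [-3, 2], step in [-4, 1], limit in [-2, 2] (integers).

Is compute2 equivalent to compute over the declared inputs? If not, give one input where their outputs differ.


The two are interchangeable: statement counts differ; min/max/abs usage differs; arithmetic usage differs; boolean connective usage differs; local variable names differ; constant usage differs, and every declared input agrees.
One worked example (base=2, step=-2, limit=1) — compute: total becomes 6; next count becomes 20; next (!((limit - 8) > (total * base))) evaluates to true; next step becomes 18; next final value 12; compute2: total becomes 6; next count becomes 20; next (!(!((limit - 8) > (total * base)))) evaluates to false; next step becomes 18; next final value 12; agreement on 12.
Checked all 180 inputs in the declared domain: the outputs agree on every one.
verdict: equivalent


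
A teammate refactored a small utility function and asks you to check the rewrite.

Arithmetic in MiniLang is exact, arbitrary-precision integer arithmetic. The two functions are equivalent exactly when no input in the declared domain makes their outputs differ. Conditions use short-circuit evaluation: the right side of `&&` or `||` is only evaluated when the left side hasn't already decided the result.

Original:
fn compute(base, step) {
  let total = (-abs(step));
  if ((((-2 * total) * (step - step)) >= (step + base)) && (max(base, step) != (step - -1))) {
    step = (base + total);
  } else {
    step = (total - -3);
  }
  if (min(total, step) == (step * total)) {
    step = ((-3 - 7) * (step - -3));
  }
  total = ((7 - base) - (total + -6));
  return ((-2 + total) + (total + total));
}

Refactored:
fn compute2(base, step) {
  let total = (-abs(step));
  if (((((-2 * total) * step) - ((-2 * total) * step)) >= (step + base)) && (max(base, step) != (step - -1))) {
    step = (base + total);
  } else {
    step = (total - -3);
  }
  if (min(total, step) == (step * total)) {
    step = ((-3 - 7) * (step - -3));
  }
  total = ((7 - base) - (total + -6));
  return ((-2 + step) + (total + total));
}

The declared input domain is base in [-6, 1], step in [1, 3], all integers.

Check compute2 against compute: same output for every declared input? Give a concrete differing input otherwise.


Run the pair on base=-6, step=1.
compute: total := -1 | ((((-2 * total) * (step - step)) >= (step + base)) && (max(base, step) != (step - -1))): true | step := -7 | (min(total, step) == (step * total)): false | total := 20 | result 58
compute2: total := -1 | (((((-2 * total) * step) - ((-2 * total) * step)) >= (step + base)) && (max(base, step) != (step - -1))): true | step := -7 | (min(total, step) == (step * total)): false | total := 20 | result 31
58 vs 31 — the two versions disagree here.
verdict: not equivalent; witness: base=-6, step=1


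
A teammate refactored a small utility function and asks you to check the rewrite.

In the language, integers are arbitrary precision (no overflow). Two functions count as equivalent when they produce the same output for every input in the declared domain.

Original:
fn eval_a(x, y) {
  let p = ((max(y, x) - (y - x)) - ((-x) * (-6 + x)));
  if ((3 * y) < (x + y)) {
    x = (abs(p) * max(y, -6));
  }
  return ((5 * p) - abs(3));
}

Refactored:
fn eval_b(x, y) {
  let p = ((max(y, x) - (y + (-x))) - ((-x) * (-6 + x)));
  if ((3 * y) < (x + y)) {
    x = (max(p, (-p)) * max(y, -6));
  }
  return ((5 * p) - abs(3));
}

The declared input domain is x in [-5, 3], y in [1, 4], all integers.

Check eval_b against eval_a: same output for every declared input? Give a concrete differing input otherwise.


Comparing the listings, the differences include: min/max/abs usage differs, and arithmetic usage differs.
Spot check at x=-2, y=1 — eval_a: p=14, then ((3 * y) < (x + y)) is false, then returns 67. eval_b: p=14, then ((3 * y) < (x + y)) is false, then returns 67. Both give 67.
Sweeping the whole domain (36 inputs) finds no disagreement.
verdict: equivalent


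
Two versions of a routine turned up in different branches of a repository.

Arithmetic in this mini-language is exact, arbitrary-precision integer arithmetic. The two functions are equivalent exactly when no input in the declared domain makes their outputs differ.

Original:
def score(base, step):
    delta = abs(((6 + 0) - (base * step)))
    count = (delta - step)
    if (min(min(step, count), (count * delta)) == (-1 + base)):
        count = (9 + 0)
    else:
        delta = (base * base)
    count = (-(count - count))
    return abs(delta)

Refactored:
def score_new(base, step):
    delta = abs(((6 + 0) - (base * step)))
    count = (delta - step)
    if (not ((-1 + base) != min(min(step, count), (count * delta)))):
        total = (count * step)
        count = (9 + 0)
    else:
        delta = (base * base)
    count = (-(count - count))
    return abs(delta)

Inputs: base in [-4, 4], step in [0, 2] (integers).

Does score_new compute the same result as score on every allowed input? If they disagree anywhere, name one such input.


Differences: local variable names differ, and boolean connective usage differs, and comparison usage differs, and statement counts differ, and arithmetic usage differs — yet all 27 inputs agree.
verdict: equivalent


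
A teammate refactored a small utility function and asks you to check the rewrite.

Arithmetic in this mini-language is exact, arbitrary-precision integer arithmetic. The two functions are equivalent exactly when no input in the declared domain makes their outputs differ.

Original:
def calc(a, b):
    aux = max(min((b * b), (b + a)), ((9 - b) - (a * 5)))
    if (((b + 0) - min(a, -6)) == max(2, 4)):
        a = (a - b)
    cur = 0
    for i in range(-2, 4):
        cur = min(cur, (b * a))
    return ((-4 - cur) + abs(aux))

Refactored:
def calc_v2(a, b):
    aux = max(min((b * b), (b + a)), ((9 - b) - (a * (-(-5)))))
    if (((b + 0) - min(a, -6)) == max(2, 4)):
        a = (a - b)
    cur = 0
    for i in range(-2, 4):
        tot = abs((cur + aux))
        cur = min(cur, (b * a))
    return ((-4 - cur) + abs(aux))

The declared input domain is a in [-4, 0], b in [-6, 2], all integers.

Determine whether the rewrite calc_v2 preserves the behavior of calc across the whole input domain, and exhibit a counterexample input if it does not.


Beyond behavior-preserving changes, the revision adds an assignment to `tot` whose value nothing reads.
Spot check at a=-1, b=2 — calc: aux becomes 12; next (((b + 0) - min(a, -6)) == max(2, 4)) evaluates to false; next cur becomes 0; next at i=-2:; next cur becomes -2; next at i=-1:; next cur becomes -2; next at i=0:; next cur becomes -2; next at i=1:; next cur becomes -2; next at i=2:; next cur becomes -2; next at i=3:; next cur becomes -2; next final value 10. calc_v2: aux becomes 12; next (((b + 0) - min(a, -6)) == max(2, 4)) evaluates to false; next cur becomes 0; next at i=-2:; next tot becomes 12; next cur becomes -2; next at i=-1:; next tot becomes 10; next cur becomes -2; next at i=0:; next tot becomes 10; next cur becomes -2; next at i=1:; next tot becomes 10; next cur becomes -2; next at i=2:; next tot becomes 10; next cur becomes -2; next at i=3:; next tot becomes 10; next cur becomes -2; next final value 10. Both give 10.
Across all 45 domain points the two functions coincide.
verdict: equivalent


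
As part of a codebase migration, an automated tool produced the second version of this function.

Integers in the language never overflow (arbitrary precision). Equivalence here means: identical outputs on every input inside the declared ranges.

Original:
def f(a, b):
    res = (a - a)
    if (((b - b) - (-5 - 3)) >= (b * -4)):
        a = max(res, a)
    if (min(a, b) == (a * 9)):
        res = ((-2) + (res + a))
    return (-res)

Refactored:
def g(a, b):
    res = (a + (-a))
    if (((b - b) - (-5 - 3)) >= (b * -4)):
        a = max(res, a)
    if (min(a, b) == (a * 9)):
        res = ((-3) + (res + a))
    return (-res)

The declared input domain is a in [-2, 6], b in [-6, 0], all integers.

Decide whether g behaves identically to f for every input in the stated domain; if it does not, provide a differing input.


Not equivalent: a=-2, b=0 separates them (2 vs 3).
f: res := 0 | (((b - b) - (-5 - 3)) >= (b * -4)): true | a := 0 | (min(a, b) == (a * 9)): true | res := -2 | result 2
g: res := 0 | (((b - b) - (-5 - 3)) >= (b * -4)): true | a := 0 | (min(a, b) == (a * 9)): true | res := -3 | result 3
verdict: not equivalent; witness: a=-2, b=0


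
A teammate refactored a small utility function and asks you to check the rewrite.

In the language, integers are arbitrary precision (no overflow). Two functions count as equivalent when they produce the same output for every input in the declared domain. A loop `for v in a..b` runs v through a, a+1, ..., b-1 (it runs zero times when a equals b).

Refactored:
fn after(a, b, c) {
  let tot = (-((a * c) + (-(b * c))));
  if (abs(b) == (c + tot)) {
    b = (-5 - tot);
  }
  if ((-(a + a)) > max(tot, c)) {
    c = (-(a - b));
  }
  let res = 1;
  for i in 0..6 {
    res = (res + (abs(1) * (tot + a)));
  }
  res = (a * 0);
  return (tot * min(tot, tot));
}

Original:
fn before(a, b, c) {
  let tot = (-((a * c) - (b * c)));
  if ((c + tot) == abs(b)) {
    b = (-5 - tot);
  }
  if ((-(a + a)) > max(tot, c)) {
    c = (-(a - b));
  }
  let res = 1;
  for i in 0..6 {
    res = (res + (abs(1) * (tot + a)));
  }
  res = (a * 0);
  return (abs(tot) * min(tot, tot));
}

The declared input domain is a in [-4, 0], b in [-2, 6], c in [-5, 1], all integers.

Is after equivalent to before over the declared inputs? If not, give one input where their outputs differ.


Not equivalent: a=-4, b=-2, c=-5 separates them (-100 vs 100).
before: tot=-10, then ((c + tot) == abs(b)) is false, then ((-(a + a)) > max(tot, c)) is true, then c=2, then res=1, then (i=0), then res=-13, then (i=1), then res=-27, then (i=2), then res=-41, then (i=3), then res=-55, then (i=4), then res=-69, then (i=5), then res=-83, then res=0, then returns -100
after: tot=-10, then (abs(b) == (c + tot)) is false, then ((-(a + a)) > max(tot, c)) is true, then c=2, then res=1, then (i=0), then res=-13, then (i=1), then res=-27, then (i=2), then res=-41, then (i=3), then res=-55, then (i=4), then res=-69, then (i=5), then res=-83, then res=0, then returns 100
verdict: not equivalent; witness: a=-4, b=-2, c=-5


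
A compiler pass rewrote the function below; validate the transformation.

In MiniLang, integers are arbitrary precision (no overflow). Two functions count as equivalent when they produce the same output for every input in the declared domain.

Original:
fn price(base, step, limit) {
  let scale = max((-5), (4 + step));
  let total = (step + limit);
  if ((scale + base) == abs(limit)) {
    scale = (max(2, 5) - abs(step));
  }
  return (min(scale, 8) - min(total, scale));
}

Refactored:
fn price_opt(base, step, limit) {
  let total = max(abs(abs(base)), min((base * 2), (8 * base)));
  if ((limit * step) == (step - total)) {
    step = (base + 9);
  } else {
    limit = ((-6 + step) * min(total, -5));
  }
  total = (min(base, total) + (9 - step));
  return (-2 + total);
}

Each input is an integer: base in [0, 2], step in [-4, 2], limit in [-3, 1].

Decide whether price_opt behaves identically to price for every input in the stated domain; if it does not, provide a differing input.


These are not equivalent — on base=0, step=-4, limit=-3 the outputs split (7 vs 11).
price: scale := 0 | total := -7 | ((scale + base) == abs(limit)): false | result 7
price_opt: total := 0 | ((limit * step) == (step - total)): false | limit := 50 | total := 13 | result 11
verdict: not equivalent; witness: base=0, step=-4, limit=-3


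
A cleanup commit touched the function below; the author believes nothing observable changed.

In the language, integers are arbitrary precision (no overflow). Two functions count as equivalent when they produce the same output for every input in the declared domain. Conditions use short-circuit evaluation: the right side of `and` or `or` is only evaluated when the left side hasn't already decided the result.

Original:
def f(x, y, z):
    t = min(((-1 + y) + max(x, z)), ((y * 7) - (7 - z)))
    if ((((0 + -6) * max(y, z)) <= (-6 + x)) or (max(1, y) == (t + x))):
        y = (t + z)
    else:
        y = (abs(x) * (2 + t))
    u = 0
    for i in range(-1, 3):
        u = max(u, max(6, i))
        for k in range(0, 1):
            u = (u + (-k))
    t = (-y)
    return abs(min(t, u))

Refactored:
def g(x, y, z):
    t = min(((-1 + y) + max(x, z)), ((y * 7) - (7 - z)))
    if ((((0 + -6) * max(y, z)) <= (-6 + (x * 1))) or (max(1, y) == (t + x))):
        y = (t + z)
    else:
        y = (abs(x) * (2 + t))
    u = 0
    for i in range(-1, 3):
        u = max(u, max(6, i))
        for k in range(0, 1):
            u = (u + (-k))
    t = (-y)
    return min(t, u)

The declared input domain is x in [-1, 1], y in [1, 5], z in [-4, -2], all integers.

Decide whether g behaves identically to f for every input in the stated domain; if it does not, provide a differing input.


Run the pair on x=-1, y=5, z=-2.
f: t becomes 3; next ((((0 + -6) * max(y, z)) <= (-6 + x)) or (max(1, y) == (t + x))) evaluates to true; next y becomes 1; next u becomes 0; next at i=-1:; next u becomes 6; next at k=0:; next u becomes 6; next at i=0:; next u becomes 6; next at k=0:; next u becomes 6; next at i=1:; next u becomes 6; next at k=0:; next u becomes 6; next at i=2:; next u becomes 6; next at k=0:; next u becomes 6; next t becomes -1; next final value 1
g: t becomes 3; next ((((0 + -6) * max(y, z)) <= (-6 + (x * 1))) or (max(1, y) == (t + x))) evaluates to true; next y becomes 1; next u becomes 0; next at i=-1:; next u becomes 6; next at k=0:; next u becomes 6; next at i=0:; next u becomes 6; next at k=0:; next u becomes 6; next at i=1:; next u becomes 6; next at k=0:; next u becomes 6; next at i=2:; next u becomes 6; next at k=0:; next u becomes 6; next t becomes -1; next final value -1
1 and -1 differ, so these are not the same function on this domain.
verdict: not equivalent; witness: x=-1, y=5, z=-2


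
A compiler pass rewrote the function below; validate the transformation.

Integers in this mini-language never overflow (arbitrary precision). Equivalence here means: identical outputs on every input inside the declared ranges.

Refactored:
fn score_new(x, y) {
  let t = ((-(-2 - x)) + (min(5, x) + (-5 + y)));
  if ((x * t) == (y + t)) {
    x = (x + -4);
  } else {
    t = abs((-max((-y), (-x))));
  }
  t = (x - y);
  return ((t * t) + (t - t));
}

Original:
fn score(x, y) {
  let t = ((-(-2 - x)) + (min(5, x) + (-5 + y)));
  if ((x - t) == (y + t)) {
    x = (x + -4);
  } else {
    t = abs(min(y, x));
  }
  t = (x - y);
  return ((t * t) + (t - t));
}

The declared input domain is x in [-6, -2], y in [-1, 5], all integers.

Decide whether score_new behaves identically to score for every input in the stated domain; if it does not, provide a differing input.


There is a counterexample at x=-3, y=5: 144 on one side, 64 on the other.
score: t=-4, then ((x - t) == (y + t)) is true, then x=-7, then t=-12, then returns 144
score_new: t=-4, then ((x * t) == (y + t)) is false, then t=3, then t=-8, then returns 64
verdict: not equivalent; witness: x=-3, y=5


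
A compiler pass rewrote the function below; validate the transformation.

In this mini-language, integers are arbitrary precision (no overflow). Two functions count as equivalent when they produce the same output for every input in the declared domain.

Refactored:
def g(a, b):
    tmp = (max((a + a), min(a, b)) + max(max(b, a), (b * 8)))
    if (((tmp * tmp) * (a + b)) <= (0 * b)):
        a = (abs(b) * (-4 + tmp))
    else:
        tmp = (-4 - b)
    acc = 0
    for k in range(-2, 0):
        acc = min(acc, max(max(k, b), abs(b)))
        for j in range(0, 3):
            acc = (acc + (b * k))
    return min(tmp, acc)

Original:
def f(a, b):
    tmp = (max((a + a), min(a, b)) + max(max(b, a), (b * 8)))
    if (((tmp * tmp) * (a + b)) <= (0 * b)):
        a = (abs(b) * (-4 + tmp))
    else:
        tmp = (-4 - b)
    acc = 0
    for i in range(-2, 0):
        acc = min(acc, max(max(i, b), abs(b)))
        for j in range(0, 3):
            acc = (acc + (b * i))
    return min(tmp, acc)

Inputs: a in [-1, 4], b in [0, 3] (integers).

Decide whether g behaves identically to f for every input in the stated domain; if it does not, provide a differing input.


The two are interchangeable: local variable names differ, and every declared input agrees.
Spot check at a=-1, b=3 — f: tmp becomes 23; next (((tmp * tmp) * (a + b)) <= (0 * b)) evaluates to false; next tmp becomes -7; next acc becomes 0; next at i=-2:; next acc becomes 0; next at j=0:; next acc becomes -6; next at j=1:; next acc becomes -12; next at j=2:; next acc becomes -18; next at i=-1:; next acc becomes -18; next at j=0:; next acc becomes -21; next at j=1:; next acc becomes -24; next at j=2:; next acc becomes -27; next final value -27. g: tmp becomes 23; next (((tmp * tmp) * (a + b)) <= (0 * b)) evaluates to false; next tmp becomes -7; next acc becomes 0; next at k=-2:; next acc becomes 0; next at j=0:; next acc becomes -6; next at j=1:; next acc becomes -12; next at j=2:; next acc becomes -18; next at k=-1:; next acc becomes -18; next at j=0:; next acc becomes -21; next at j=1:; next acc becomes -24; next at j=2:; next acc becomes -27; next final value -27. Both give -27.
Across all 24 domain points the two functions coincide.
verdict: equivalent


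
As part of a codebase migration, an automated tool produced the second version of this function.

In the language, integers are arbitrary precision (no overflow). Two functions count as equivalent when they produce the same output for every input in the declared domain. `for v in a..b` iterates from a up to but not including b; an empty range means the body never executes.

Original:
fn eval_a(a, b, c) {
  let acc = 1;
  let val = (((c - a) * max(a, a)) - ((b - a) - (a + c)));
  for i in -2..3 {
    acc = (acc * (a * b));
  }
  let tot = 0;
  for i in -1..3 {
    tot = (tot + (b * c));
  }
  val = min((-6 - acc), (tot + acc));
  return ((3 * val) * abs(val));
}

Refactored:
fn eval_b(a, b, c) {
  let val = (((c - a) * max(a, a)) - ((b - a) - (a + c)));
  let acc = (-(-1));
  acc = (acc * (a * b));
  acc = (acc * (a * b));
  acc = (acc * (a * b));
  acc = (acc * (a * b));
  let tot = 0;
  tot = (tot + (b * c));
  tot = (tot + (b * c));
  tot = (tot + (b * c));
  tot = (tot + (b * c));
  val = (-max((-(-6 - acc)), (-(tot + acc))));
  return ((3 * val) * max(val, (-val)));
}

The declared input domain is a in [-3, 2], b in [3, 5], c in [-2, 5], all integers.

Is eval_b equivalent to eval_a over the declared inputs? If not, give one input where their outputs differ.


Consider the input a=-3, b=3, c=-2.
eval_a: acc = 1; val = -14; [i=-2]; acc = -9; [i=-1]; acc = 81; [i=0]; acc = -729; [i=1]; acc = 6561; [i=2]; acc = -59049; tot = 0; [i=-1]; tot = -6; [i=0]; tot = -12; [i=1]; tot = -18; [i=2]; tot = -24; val = -59073; return -10468857987
eval_b: val = -14; acc = 1; acc = -9; acc = 81; acc = -729; acc = 6561; tot = 0; tot = -6; tot = -12; tot = -18; tot = -24; val = -6567; return -129376467
-10468857987 != -129376467, so the rewrite changes behavior.
verdict: not equivalent; witness: a=-3, b=3, c=-2


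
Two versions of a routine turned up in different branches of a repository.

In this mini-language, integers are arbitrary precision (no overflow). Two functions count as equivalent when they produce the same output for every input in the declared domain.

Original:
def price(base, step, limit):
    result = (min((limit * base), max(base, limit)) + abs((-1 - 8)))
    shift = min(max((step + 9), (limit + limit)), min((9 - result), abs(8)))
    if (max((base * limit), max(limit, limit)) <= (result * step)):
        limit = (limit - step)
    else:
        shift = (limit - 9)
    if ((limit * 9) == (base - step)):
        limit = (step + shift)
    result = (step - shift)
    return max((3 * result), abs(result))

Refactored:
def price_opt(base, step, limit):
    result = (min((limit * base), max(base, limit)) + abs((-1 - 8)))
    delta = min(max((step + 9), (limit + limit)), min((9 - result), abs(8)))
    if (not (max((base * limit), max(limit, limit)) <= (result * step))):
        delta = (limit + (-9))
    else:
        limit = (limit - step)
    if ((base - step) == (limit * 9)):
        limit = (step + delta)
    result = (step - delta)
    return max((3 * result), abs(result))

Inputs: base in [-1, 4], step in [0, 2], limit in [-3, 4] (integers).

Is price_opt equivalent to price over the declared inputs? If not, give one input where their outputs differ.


Comparing the listings, the differences include: arithmetic usage differs, local variable names differ, boolean connective usage differs.
As a probe, take base=0, step=0, limit=3: price runs result := 9 | shift := 0 | (max((base * limit), max(limit, limit)) <= (result * step)): false | shift := -6 | ((limit * 9) == (base - step)): false | result := 6 | result 18; price_opt runs result := 9 | delta := 0 | (not (max((base * limit), max(limit, limit)) <= (result * step))): true | delta := -6 | ((base - step) == (limit * 9)): false | result := 6 | result 18; both end at 18.
Every one of the 144 inputs gives matching results.
verdict: equivalent


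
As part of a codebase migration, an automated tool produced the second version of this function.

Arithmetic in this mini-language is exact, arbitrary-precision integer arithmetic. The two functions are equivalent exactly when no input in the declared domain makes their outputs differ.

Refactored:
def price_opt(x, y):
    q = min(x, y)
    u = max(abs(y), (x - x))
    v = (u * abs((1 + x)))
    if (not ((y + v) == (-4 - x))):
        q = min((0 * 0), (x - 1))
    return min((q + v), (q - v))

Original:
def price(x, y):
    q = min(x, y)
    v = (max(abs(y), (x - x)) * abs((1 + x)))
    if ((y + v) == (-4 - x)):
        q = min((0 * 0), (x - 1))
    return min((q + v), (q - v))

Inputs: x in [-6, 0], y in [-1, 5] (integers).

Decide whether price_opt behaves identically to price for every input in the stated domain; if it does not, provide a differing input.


Take x=-6, y=-1.
price: q = -6; v = 5; ((y + v) == (-4 - x)) -> false; return -11
price_opt: q = -6; u = 1; v = 5; (not ((y + v) == (-4 - x))) -> true; q = -7; return -12
-11 vs -12 — the two versions disagree here.
verdict: not equivalent; witness: x=-6, y=-1


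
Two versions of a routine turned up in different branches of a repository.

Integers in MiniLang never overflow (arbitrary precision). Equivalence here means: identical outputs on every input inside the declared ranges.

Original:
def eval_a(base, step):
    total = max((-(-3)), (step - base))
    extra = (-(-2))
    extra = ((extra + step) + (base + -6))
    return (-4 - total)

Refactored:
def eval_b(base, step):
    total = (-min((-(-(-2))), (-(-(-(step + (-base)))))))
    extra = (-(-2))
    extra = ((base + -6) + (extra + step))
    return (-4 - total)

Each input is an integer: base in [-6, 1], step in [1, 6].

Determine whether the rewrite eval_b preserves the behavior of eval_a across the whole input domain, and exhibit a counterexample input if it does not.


The rewrite breaks on base=-1, step=1, where the results are -7 and -6.
eval_a: total=3, then extra=2, then extra=-4, then returns -7
eval_b: total=2, then extra=2, then extra=-4, then returns -6
verdict: not equivalent; witness: base=-1, step=1


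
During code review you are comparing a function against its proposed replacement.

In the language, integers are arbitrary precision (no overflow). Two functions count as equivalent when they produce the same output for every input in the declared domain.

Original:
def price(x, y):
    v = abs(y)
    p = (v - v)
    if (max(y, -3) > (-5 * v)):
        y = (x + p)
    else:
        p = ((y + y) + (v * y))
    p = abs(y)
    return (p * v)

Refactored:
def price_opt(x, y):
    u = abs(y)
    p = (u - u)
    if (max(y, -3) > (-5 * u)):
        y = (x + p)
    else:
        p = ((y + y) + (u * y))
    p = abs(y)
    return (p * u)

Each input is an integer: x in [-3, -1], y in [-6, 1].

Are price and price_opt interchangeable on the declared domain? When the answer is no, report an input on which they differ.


Behavior is preserved: although local variable names differ, the outputs never diverge.
Spot check at x=-1, y=0 — price: v=0, then p=0, then (max(y, -3) > (-5 * v)) is false, then p=0, then p=0, then returns 0. price_opt: u=0, then p=0, then (max(y, -3) > (-5 * u)) is false, then p=0, then p=0, then returns 0. Both give 0.
Checked all 24 inputs in the declared domain: the outputs agree on every one.
verdict: equivalent
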